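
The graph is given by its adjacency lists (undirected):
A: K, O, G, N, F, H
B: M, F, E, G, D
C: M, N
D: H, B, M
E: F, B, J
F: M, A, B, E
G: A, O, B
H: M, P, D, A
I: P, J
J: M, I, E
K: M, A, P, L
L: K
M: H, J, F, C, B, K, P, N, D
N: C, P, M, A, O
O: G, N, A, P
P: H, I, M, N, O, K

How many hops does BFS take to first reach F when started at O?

2

Level 0: O
Level 1: A, G, N, P
Level 2: B, C, F, H, I, K, M
Level 3: D, E, J, L
F first appears at level 2.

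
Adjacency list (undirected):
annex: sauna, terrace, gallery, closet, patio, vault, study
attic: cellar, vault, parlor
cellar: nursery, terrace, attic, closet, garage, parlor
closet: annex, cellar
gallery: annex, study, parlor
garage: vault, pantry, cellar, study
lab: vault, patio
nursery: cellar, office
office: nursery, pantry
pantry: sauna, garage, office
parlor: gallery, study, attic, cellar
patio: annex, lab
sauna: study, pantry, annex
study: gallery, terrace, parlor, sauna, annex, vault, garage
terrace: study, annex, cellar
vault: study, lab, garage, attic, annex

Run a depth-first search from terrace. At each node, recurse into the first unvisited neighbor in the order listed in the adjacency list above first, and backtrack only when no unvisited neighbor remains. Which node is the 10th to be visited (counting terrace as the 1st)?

patio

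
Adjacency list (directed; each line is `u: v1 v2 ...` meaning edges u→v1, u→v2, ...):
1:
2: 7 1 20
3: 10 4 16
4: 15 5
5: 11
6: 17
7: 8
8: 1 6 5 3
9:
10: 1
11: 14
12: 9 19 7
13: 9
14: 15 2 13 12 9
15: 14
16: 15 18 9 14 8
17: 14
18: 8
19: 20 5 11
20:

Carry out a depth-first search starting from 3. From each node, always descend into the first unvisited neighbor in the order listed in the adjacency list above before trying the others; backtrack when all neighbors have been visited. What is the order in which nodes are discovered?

Visit 3
3 → 10
10 → 1
3 → 4
4 → 15
15 → 14
14 → 2
2 → 7
7 → 8
8 → 6
6 → 17
8 → 5
5 → 11
2 → 20
14 → 13
13 → 9
14 → 12
12 → 19
3 → 16
16 → 18

3 10 1 4 15 14 2 7 8 6 17 5 11 20 13 9 12 19 16 18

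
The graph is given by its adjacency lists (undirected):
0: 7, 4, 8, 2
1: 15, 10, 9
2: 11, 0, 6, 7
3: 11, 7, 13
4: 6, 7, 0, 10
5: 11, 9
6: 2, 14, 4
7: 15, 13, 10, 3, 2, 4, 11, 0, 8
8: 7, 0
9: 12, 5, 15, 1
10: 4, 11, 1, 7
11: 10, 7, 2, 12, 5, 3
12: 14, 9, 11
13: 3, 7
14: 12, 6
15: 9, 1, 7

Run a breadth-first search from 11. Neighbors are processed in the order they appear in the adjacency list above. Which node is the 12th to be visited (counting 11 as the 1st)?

Visit 11; enqueue 10, 7, 2, 12, 5, 3 → queue [10, 7, 2, 12, 5, 3]
Visit 10; enqueue 4, 1 → queue [7, 2, 12, 5, 3, 4, 1]
Visit 7; enqueue 15, 13, 0, 8 → queue [2, 12, 5, 3, 4, 1, 15, 13, 0, 8]
Visit 2; enqueue 6 → queue [12, 5, 3, 4, 1, 15, 13, 0, 8, 6]
Visit 12; enqueue 14, 9 → queue [5, 3, 4, 1, 15, 13, 0, 8, 6, 14, 9]
Visit 5 → queue [3, 4, 1, 15, 13, 0, 8, 6, 14, 9]
Visit 3 → queue [4, 1, 15, 13, 0, 8, 6, 14, 9]
Visit 4 → queue [1, 15, 13, 0, 8, 6, 14, 9]
Visit 1 → queue [15, 13, 0, 8, 6, 14, 9]
Visit 15 → queue [13, 0, 8, 6, 14, 9]
Visit 13 → queue [0, 8, 6, 14, 9]
Visit 0 → queue [8, 6, 14, 9]
Visit 8 → queue [6, 14, 9]
Visit 6 → queue [14, 9]
Visit 14 → queue [9]
Visit 9 → queue []

Visit order: 11, 10, 7, 2, 12, 5, 3, 4, 1, 15, 13, 0, 8, 6, 14, 9

0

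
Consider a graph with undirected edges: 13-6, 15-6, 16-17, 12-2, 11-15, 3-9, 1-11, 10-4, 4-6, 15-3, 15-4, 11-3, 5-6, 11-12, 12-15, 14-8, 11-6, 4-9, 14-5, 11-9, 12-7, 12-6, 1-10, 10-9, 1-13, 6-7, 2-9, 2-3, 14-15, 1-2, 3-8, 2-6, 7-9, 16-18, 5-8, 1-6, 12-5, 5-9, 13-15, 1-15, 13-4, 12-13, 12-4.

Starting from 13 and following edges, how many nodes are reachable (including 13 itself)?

15

BFS from 13 visits: 13, 1, 4, 6, 12, 15, 2, 10, 11, 9, 5, 7, 3, 14, 8
Reachable nodes: 15 of 18 total.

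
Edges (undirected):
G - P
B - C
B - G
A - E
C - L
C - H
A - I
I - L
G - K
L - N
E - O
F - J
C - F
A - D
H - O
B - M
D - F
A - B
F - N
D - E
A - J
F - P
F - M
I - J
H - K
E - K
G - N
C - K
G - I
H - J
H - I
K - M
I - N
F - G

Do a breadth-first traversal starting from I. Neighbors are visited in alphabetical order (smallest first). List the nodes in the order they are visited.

Visit I; enqueue A, G, H, J, L, N → queue [A, G, H, J, L, N]
Visit A; enqueue B, D, E → queue [G, H, J, L, N, B, D, E]
Visit G; enqueue F, K, P → queue [H, J, L, N, B, D, E, F, K, P]
Visit H; enqueue C, O → queue [J, L, N, B, D, E, F, K, P, C, O]
Visit J → queue [L, N, B, D, E, F, K, P, C, O]
Visit L → queue [N, B, D, E, F, K, P, C, O]
Visit N → queue [B, D, E, F, K, P, C, O]
Visit B; enqueue M → queue [D, E, F, K, P, C, O, M]
Visit D → queue [E, F, K, P, C, O, M]
Visit E → queue [F, K, P, C, O, M]
Visit F → queue [K, P, C, O, M]
Visit K → queue [P, C, O, M]
Visit P → queue [C, O, M]
Visit C → queue [O, M]
Visit O → queue [M]
Visit M → queue []

I, A, G, H, J, L, N, B, D, E, F, K, P, C, O, M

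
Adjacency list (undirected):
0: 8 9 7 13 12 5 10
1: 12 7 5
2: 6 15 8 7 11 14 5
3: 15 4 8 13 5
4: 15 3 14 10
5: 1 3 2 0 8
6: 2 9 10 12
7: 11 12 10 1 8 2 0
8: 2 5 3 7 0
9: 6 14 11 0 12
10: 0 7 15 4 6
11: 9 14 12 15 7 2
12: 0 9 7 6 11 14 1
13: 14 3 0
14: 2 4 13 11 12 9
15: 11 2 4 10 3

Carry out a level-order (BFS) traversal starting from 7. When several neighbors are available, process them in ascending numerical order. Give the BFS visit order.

Visit 7; enqueue 0, 1, 2, 8, 10, 11, 12 → queue [0, 1, 2, 8, 10, 11, 12]
Visit 0; enqueue 5, 9, 13 → queue [1, 2, 8, 10, 11, 12, 5, 9, 13]
Visit 1 → queue [2, 8, 10, 11, 12, 5, 9, 13]
Visit 2; enqueue 6, 14, 15 → queue [8, 10, 11, 12, 5, 9, 13, 6, 14, 15]
Visit 8; enqueue 3 → queue [10, 11, 12, 5, 9, 13, 6, 14, 15, 3]
Visit 10; enqueue 4 → queue [11, 12, 5, 9, 13, 6, 14, 15, 3, 4]
Visit 11 → queue [12, 5, 9, 13, 6, 14, 15, 3, 4]
Visit 12 → queue [5, 9, 13, 6, 14, 15, 3, 4]
Visit 5 → queue [9, 13, 6, 14, 15, 3, 4]
Visit 9 → queue [13, 6, 14, 15, 3, 4]
Visit 13 → queue [6, 14, 15, 3, 4]
Visit 6 → queue [14, 15, 3, 4]
Visit 14 → queue [15, 3, 4]
Visit 15 → queue [3, 4]
Visit 3 → queue [4]
Visit 4 → queue []

7 -> 0 -> 1 -> 2 -> 8 -> 10 -> 11 -> 12 -> 5 -> 9 -> 13 -> 6 -> 14 -> 15 -> 3 -> 4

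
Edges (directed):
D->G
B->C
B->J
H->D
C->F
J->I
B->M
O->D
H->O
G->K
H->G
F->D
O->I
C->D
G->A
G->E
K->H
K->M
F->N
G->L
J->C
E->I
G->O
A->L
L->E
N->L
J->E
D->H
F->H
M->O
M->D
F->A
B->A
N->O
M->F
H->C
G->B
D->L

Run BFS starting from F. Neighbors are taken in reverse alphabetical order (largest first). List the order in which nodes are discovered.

Visit F; enqueue N, H, D, A → queue [N, H, D, A]
Visit N; enqueue O, L → queue [H, D, A, O, L]
Visit H; enqueue G, C → queue [D, A, O, L, G, C]
Visit D → queue [A, O, L, G, C]
Visit A → queue [O, L, G, C]
Visit O; enqueue I → queue [L, G, C, I]
Visit L; enqueue E → queue [G, C, I, E]
Visit G; enqueue K, B → queue [C, I, E, K, B]
Visit C → queue [I, E, K, B]
Visit I → queue [E, K, B]
Visit E → queue [K, B]
Visit K; enqueue M → queue [B, M]
Visit B; enqueue J → queue [M, J]
Visit M → queue [J]
Visit J → queue []

F -> N -> H -> D -> A -> O -> L -> G -> C -> I -> E -> K -> B -> M -> J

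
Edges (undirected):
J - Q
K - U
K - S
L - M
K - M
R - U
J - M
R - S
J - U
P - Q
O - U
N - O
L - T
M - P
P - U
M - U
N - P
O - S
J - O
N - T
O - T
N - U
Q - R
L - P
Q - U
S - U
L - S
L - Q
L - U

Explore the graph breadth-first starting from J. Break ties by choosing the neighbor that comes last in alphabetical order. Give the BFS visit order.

J, U, Q, O, M, S, R, P, N, L, K, T

Visit J; enqueue U, Q, O, M → queue [U, Q, O, M]
Visit U; enqueue S, R, P, N, L, K → queue [Q, O, M, S, R, P, N, L, K]
Visit Q → queue [O, M, S, R, P, N, L, K]
Visit O; enqueue T → queue [M, S, R, P, N, L, K, T]
Visit M → queue [S, R, P, N, L, K, T]
Visit S → queue [R, P, N, L, K, T]
Visit R → queue [P, N, L, K, T]
Visit P → queue [N, L, K, T]
Visit N → queue [L, K, T]
Visit L → queue [K, T]
Visit K → queue [T]
Visit T → queue []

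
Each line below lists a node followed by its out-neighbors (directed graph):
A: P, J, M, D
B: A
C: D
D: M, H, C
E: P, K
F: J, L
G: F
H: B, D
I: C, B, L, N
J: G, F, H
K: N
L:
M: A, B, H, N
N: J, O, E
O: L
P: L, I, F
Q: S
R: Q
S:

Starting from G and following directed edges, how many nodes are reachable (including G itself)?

BFS from G visits: G, F, J, L, H, B, D, A, M, C, P, N, I, O, E, K
Reachable nodes: 16 of 19 total.

16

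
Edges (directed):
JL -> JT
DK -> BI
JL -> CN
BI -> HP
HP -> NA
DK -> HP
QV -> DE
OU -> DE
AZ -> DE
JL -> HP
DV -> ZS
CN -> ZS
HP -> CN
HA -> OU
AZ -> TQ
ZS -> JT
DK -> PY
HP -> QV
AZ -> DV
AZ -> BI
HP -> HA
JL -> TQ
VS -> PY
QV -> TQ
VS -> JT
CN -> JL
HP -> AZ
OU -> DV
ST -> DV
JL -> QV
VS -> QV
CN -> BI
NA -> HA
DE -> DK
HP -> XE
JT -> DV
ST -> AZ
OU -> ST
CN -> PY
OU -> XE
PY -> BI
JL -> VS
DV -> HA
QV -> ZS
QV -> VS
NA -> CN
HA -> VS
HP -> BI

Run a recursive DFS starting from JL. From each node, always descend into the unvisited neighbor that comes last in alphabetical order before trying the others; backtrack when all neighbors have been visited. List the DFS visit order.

JL -> VS -> QV -> ZS -> JT -> DV -> HA -> OU -> XE -> ST -> AZ -> TQ -> DE -> DK -> PY -> BI -> HP -> NA -> CN

Visit JL
JL → VS
VS → QV
QV → ZS
ZS → JT
JT → DV
DV → HA
HA → OU
OU → XE
OU → ST
ST → AZ
AZ → TQ
AZ → DE
DE → DK
DK → PY
PY → BI
BI → HP
HP → NA
NA → CN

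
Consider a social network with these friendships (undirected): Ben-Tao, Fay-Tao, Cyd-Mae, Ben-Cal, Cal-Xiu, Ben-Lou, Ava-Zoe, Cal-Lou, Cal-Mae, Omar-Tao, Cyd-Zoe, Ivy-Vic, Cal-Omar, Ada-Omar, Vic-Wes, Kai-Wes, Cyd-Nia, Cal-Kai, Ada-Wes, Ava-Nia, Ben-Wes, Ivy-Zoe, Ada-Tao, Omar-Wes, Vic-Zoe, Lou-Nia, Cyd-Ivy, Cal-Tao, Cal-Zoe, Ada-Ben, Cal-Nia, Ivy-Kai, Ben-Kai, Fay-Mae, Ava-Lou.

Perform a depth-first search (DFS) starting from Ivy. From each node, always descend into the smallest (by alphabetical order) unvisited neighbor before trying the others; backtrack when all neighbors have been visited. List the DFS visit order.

Ivy -> Cyd -> Mae -> Cal -> Ben -> Ada -> Omar -> Tao -> Fay -> Wes -> Kai -> Vic -> Zoe -> Ava -> Lou -> Nia -> Xiu

Visit Ivy
Ivy → Cyd
Cyd → Mae
Mae → Cal
Cal → Ben
Ben → Ada
Ada → Omar
Omar → Tao
Tao → Fay
Omar → Wes
Wes → Kai
Wes → Vic
Vic → Zoe
Zoe → Ava
Ava → Lou
Lou → Nia
Cal → Xiu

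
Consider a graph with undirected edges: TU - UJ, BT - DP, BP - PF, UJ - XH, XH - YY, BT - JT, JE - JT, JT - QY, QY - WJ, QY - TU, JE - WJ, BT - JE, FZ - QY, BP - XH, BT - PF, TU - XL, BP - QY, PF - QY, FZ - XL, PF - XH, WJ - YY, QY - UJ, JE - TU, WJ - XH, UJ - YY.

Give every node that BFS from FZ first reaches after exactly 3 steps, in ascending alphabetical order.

Level 0: FZ
Level 1: QY, XL
Level 2: BP, JT, PF, TU, UJ, WJ
Level 3: BT, JE, XH, YY
Level 4: DP

BT, JE, XH, YY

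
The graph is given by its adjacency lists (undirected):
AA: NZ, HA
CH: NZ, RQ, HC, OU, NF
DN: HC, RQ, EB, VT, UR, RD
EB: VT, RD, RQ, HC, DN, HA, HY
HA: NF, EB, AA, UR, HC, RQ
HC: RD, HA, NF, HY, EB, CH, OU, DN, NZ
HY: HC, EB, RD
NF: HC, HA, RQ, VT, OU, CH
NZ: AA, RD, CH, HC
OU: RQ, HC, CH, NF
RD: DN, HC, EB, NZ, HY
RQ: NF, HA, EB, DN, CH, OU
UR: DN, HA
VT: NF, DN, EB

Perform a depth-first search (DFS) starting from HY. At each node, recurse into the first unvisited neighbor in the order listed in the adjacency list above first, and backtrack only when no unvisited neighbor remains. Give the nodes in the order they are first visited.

HY, HC, RD, DN, RQ, NF, HA, EB, VT, AA, NZ, CH, OU, UR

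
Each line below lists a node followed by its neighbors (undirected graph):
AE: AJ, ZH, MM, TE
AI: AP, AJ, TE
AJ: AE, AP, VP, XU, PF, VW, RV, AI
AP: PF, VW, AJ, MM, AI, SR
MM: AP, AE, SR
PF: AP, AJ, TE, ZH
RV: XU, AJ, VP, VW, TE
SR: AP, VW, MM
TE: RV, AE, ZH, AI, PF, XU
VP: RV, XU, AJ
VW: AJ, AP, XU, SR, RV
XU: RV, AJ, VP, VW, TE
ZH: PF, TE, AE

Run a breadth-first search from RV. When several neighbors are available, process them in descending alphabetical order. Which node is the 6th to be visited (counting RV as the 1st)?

AJ

Visit RV; enqueue XU, VW, VP, TE, AJ → queue [XU, VW, VP, TE, AJ]
Visit XU → queue [VW, VP, TE, AJ]
Visit VW; enqueue SR, AP → queue [VP, TE, AJ, SR, AP]
Visit VP → queue [TE, AJ, SR, AP]
Visit TE; enqueue ZH, PF, AI, AE → queue [AJ, SR, AP, ZH, PF, AI, AE]
Visit AJ → queue [SR, AP, ZH, PF, AI, AE]
Visit SR; enqueue MM → queue [AP, ZH, PF, AI, AE, MM]
Visit AP → queue [ZH, PF, AI, AE, MM]
Visit ZH → queue [PF, AI, AE, MM]
Visit PF → queue [AI, AE, MM]
Visit AI → queue [AE, MM]
Visit AE → queue [MM]
Visit MM → queue []

Visit order: RV, XU, VW, VP, TE, AJ, SR, AP, ZH, PF, AI, AE, MM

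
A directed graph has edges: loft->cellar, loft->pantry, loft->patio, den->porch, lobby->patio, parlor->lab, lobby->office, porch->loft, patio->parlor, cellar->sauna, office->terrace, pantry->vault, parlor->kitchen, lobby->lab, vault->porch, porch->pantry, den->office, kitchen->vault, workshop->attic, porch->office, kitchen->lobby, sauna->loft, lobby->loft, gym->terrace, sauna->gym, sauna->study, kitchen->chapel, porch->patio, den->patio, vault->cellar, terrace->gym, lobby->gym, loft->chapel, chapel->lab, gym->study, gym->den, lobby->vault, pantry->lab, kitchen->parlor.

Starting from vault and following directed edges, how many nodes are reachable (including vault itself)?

17

BFS from vault visits: vault, cellar, porch, sauna, loft, office, pantry, patio, gym, study, chapel, terrace, lab, parlor, den, kitchen, lobby
Reachable nodes: 17 of 19 total.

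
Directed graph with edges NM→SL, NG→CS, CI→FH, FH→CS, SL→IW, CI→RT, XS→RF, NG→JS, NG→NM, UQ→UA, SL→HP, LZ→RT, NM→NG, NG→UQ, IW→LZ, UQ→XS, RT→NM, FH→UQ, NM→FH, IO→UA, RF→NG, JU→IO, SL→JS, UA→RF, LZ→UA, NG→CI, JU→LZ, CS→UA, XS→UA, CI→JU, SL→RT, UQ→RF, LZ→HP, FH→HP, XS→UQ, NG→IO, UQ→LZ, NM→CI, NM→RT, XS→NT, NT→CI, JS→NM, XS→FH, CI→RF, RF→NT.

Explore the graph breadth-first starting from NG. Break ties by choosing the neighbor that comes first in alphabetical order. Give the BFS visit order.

NG -> CI -> CS -> IO -> JS -> NM -> UQ -> FH -> JU -> RF -> RT -> UA -> SL -> LZ -> XS -> HP -> NT -> IW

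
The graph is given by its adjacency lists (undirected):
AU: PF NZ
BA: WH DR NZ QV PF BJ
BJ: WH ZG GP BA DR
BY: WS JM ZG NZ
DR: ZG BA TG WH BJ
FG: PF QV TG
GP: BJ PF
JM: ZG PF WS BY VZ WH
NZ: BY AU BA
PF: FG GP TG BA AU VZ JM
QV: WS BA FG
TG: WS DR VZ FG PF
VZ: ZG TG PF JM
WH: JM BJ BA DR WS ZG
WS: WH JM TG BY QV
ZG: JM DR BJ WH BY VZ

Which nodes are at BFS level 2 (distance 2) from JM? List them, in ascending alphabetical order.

AU, BA, BJ, DR, FG, GP, NZ, QV, TG

Level 0: JM
Level 1: BY, PF, VZ, WH, WS, ZG
Level 2: AU, BA, BJ, DR, FG, GP, NZ, QV, TG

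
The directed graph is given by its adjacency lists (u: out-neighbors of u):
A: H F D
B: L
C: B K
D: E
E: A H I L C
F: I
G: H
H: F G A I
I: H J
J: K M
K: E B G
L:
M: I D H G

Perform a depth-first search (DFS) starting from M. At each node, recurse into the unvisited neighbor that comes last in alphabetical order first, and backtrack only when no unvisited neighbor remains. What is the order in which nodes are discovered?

M, I, J, K, G, H, F, A, D, E, L, C, B

Visit M
M → I
I → J
J → K
K → G
G → H
H → F
H → A
A → D
D → E
E → L
E → C
C → B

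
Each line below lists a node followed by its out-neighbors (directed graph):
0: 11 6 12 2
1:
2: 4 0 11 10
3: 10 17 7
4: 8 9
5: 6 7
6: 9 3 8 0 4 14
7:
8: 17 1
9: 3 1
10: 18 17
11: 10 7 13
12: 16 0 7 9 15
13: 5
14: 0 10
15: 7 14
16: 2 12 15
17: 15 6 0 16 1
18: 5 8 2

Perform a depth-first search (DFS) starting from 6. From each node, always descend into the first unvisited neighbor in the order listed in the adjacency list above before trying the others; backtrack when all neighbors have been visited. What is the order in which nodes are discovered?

6, 9, 3, 10, 18, 5, 7, 8, 17, 15, 14, 0, 11, 13, 12, 16, 2, 4, 1

Visit 6
6 → 9
9 → 3
3 → 10
10 → 18
18 → 5
5 → 7
18 → 8
8 → 17
17 → 15
15 → 14
14 → 0
0 → 11
11 → 13
0 → 12
12 → 16
16 → 2
2 → 4
17 → 1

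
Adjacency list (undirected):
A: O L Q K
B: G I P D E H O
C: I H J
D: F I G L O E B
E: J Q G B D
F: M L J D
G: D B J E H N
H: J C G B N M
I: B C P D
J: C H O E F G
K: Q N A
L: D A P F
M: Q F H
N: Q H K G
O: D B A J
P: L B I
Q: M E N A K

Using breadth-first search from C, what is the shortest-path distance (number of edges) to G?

2

Level 0: C
Level 1: H, I, J
Level 2: B, D, E, F, G, M, N, O, P
Level 3: A, K, L, Q
G first appears at level 2.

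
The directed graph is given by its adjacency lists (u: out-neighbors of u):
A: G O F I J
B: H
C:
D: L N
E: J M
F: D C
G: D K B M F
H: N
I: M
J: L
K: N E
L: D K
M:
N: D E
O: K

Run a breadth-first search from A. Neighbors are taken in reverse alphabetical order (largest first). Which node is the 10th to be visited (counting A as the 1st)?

Visit A; enqueue O, J, I, G, F → queue [O, J, I, G, F]
Visit O; enqueue K → queue [J, I, G, F, K]
Visit J; enqueue L → queue [I, G, F, K, L]
Visit I; enqueue M → queue [G, F, K, L, M]
Visit G; enqueue D, B → queue [F, K, L, M, D, B]
Visit F; enqueue C → queue [K, L, M, D, B, C]
Visit K; enqueue N, E → queue [L, M, D, B, C, N, E]
Visit L → queue [M, D, B, C, N, E]
Visit M → queue [D, B, C, N, E]
Visit D → queue [B, C, N, E]
Visit B; enqueue H → queue [C, N, E, H]
Visit C → queue [N, E, H]
Visit N → queue [E, H]
Visit E → queue [H]
Visit H → queue []

Visit order: A, O, J, I, G, F, K, L, M, D, B, C, N, E, H

D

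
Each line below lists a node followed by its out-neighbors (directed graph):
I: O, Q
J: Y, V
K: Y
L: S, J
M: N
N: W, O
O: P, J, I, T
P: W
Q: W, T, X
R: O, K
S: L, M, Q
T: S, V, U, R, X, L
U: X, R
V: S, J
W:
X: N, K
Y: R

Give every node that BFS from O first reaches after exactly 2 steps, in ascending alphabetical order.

L, Q, R, S, U, V, W, X, Y

Level 0: O
Level 1: I, J, P, T
Level 2: L, Q, R, S, U, V, W, X, Y
Level 3: K, M, N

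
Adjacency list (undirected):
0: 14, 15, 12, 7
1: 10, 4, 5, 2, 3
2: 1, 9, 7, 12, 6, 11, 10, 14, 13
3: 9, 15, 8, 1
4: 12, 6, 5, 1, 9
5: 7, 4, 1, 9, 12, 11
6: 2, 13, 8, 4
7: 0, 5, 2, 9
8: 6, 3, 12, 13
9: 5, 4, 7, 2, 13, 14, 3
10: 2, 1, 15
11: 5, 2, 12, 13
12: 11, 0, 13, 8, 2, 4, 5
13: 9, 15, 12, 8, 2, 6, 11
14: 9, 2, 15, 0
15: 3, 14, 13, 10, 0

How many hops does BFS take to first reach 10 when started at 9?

2

Level 0: 9
Level 1: 2, 3, 4, 5, 7, 13, 14
Level 2: 0, 1, 6, 8, 10, 11, 12, 15
10 first appears at level 2.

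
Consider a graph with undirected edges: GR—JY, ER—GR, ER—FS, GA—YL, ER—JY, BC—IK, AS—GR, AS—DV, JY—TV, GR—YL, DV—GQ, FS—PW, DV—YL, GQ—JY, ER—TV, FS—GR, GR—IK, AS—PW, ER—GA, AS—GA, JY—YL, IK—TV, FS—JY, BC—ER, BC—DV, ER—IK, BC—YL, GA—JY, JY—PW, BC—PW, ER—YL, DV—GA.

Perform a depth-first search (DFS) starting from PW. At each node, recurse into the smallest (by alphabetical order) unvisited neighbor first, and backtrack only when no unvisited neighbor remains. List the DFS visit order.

PW, AS, DV, BC, ER, FS, GR, IK, TV, JY, GA, YL, GQ

Visit PW
PW → AS
AS → DV
DV → BC
BC → ER
ER → FS
FS → GR
GR → IK
IK → TV
TV → JY
JY → GA
GA → YL
JY → GQ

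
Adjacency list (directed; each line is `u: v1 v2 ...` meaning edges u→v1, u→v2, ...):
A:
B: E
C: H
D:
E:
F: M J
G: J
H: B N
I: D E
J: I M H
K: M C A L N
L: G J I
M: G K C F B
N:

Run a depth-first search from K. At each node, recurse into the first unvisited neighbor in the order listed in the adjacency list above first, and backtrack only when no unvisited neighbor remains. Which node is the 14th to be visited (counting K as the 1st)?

Visit K
K → M
M → G
G → J
J → I
I → D
I → E
J → H
H → B
H → N
M → C
M → F
K → A
K → L

Visit order: K, M, G, J, I, D, E, H, B, N, C, F, A, L

L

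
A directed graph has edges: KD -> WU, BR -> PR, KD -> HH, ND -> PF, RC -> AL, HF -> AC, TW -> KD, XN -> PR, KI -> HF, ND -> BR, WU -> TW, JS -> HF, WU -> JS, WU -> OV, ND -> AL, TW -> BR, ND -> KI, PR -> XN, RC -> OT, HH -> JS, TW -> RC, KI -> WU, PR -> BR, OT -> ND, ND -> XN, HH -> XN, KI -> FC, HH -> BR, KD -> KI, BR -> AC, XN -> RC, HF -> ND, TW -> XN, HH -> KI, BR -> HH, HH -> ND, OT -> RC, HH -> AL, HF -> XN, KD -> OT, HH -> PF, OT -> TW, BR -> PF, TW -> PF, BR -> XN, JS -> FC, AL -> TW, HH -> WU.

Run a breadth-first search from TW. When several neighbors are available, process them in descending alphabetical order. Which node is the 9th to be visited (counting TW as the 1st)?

AL

Visit TW; enqueue XN, RC, PF, KD, BR → queue [XN, RC, PF, KD, BR]
Visit XN; enqueue PR → queue [RC, PF, KD, BR, PR]
Visit RC; enqueue OT, AL → queue [PF, KD, BR, PR, OT, AL]
Visit PF → queue [KD, BR, PR, OT, AL]
Visit KD; enqueue WU, KI, HH → queue [BR, PR, OT, AL, WU, KI, HH]
Visit BR; enqueue AC → queue [PR, OT, AL, WU, KI, HH, AC]
Visit PR → queue [OT, AL, WU, KI, HH, AC]
Visit OT; enqueue ND → queue [AL, WU, KI, HH, AC, ND]
Visit AL → queue [WU, KI, HH, AC, ND]
Visit WU; enqueue OV, JS → queue [KI, HH, AC, ND, OV, JS]
Visit KI; enqueue HF, FC → queue [HH, AC, ND, OV, JS, HF, FC]
Visit HH → queue [AC, ND, OV, JS, HF, FC]
Visit AC → queue [ND, OV, JS, HF, FC]
Visit ND → queue [OV, JS, HF, FC]
Visit OV → queue [JS, HF, FC]
Visit JS → queue [HF, FC]
Visit HF → queue [FC]
Visit FC → queue []

Visit order: TW, XN, RC, PF, KD, BR, PR, OT, AL, WU, KI, HH, AC, ND, OV, JS, HF, FC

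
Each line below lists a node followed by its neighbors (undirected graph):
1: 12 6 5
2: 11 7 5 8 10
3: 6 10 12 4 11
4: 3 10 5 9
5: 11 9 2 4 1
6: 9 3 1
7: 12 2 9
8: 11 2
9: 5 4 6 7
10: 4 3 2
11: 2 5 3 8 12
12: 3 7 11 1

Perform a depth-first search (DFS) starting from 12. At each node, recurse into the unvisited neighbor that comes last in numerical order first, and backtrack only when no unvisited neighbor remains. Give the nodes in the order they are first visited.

Visit 12
12 → 11
11 → 8
8 → 2
2 → 10
10 → 4
4 → 9
9 → 7
9 → 6
6 → 3
6 → 1
1 → 5

12 11 8 2 10 4 9 7 6 3 1 5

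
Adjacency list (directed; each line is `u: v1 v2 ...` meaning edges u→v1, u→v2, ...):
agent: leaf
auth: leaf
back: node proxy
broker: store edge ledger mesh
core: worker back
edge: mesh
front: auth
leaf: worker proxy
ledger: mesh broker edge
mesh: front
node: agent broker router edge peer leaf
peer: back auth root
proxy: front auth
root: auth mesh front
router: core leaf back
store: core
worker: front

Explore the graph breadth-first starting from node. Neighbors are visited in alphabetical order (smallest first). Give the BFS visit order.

Visit node; enqueue agent, broker, edge, leaf, peer, router → queue [agent, broker, edge, leaf, peer, router]
Visit agent → queue [broker, edge, leaf, peer, router]
Visit broker; enqueue ledger, mesh, store → queue [edge, leaf, peer, router, ledger, mesh, store]
Visit edge → queue [leaf, peer, router, ledger, mesh, store]
Visit leaf; enqueue proxy, worker → queue [peer, router, ledger, mesh, store, proxy, worker]
Visit peer; enqueue auth, back, root → queue [router, ledger, mesh, store, proxy, worker, auth, back, root]
Visit router; enqueue core → queue [ledger, mesh, store, proxy, worker, auth, back, root, core]
Visit ledger → queue [mesh, store, proxy, worker, auth, back, root, core]
Visit mesh; enqueue front → queue [store, proxy, worker, auth, back, root, core, front]
Visit store → queue [proxy, worker, auth, back, root, core, front]
Visit proxy → queue [worker, auth, back, root, core, front]
Visit worker → queue [auth, back, root, core, front]
Visit auth → queue [back, root, core, front]
Visit back → queue [root, core, front]
Visit root → queue [core, front]
Visit core → queue [front]
Visit front → queue []

node, agent, broker, edge, leaf, peer, router, ledger, mesh, store, proxy, worker, auth, back, root, core, front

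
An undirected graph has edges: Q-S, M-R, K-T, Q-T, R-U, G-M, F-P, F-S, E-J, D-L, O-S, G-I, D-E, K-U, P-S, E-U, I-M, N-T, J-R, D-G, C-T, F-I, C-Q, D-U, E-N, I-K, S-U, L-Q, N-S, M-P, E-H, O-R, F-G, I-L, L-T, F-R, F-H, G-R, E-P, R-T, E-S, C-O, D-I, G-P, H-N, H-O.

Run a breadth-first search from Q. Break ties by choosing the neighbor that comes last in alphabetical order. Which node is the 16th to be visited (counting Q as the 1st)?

Visit Q; enqueue T, S, L, C → queue [T, S, L, C]
Visit T; enqueue R, N, K → queue [S, L, C, R, N, K]
Visit S; enqueue U, P, O, F, E → queue [L, C, R, N, K, U, P, O, F, E]
Visit L; enqueue I, D → queue [C, R, N, K, U, P, O, F, E, I, D]
Visit C → queue [R, N, K, U, P, O, F, E, I, D]
Visit R; enqueue M, J, G → queue [N, K, U, P, O, F, E, I, D, M, J, G]
Visit N; enqueue H → queue [K, U, P, O, F, E, I, D, M, J, G, H]
Visit K → queue [U, P, O, F, E, I, D, M, J, G, H]
Visit U → queue [P, O, F, E, I, D, M, J, G, H]
Visit P → queue [O, F, E, I, D, M, J, G, H]
Visit O → queue [F, E, I, D, M, J, G, H]
Visit F → queue [E, I, D, M, J, G, H]
Visit E → queue [I, D, M, J, G, H]
Visit I → queue [D, M, J, G, H]
Visit D → queue [M, J, G, H]
Visit M → queue [J, G, H]
Visit J → queue [G, H]
Visit G → queue [H]
Visit H → queue []

Visit order: Q, T, S, L, C, R, N, K, U, P, O, F, E, I, D, M, J, G, H

M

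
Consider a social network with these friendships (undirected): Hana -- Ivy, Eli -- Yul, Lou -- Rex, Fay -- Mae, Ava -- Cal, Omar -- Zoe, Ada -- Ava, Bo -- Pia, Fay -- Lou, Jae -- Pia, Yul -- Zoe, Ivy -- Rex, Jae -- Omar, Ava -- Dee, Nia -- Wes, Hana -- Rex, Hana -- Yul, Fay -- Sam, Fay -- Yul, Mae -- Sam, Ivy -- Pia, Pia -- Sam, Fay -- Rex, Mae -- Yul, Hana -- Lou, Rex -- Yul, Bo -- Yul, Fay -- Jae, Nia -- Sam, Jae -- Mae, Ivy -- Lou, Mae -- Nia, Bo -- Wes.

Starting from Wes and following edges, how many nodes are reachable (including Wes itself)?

BFS from Wes visits: Wes, Bo, Nia, Pia, Yul, Mae, Sam, Ivy, Jae, Eli, Fay, Hana, Rex, Zoe, Lou, Omar
Reachable nodes: 16 of 20 total.

16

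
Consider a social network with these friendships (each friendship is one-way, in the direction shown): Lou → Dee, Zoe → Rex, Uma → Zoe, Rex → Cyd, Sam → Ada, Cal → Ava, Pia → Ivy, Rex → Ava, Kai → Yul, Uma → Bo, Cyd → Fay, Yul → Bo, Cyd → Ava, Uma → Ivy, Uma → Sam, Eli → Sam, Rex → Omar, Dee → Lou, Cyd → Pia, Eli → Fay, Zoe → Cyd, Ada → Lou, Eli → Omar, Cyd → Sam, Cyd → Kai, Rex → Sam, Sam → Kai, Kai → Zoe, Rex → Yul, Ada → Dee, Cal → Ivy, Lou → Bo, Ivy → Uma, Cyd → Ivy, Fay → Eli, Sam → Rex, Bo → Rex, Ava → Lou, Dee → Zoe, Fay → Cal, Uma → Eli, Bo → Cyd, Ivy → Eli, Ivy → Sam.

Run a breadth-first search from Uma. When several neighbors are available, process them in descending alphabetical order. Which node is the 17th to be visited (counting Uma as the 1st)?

Visit Uma; enqueue Zoe, Sam, Ivy, Eli, Bo → queue [Zoe, Sam, Ivy, Eli, Bo]
Visit Zoe; enqueue Rex, Cyd → queue [Sam, Ivy, Eli, Bo, Rex, Cyd]
Visit Sam; enqueue Kai, Ada → queue [Ivy, Eli, Bo, Rex, Cyd, Kai, Ada]
Visit Ivy → queue [Eli, Bo, Rex, Cyd, Kai, Ada]
Visit Eli; enqueue Omar, Fay → queue [Bo, Rex, Cyd, Kai, Ada, Omar, Fay]
Visit Bo → queue [Rex, Cyd, Kai, Ada, Omar, Fay]
Visit Rex; enqueue Yul, Ava → queue [Cyd, Kai, Ada, Omar, Fay, Yul, Ava]
Visit Cyd; enqueue Pia → queue [Kai, Ada, Omar, Fay, Yul, Ava, Pia]
Visit Kai → queue [Ada, Omar, Fay, Yul, Ava, Pia]
Visit Ada; enqueue Lou, Dee → queue [Omar, Fay, Yul, Ava, Pia, Lou, Dee]
Visit Omar → queue [Fay, Yul, Ava, Pia, Lou, Dee]
Visit Fay; enqueue Cal → queue [Yul, Ava, Pia, Lou, Dee, Cal]
Visit Yul → queue [Ava, Pia, Lou, Dee, Cal]
Visit Ava → queue [Pia, Lou, Dee, Cal]
Visit Pia → queue [Lou, Dee, Cal]
Visit Lou → queue [Dee, Cal]
Visit Dee → queue [Cal]
Visit Cal → queue []

Visit order: Uma, Zoe, Sam, Ivy, Eli, Bo, Rex, Cyd, Kai, Ada, Omar, Fay, Yul, Ava, Pia, Lou, Dee, Cal

Dee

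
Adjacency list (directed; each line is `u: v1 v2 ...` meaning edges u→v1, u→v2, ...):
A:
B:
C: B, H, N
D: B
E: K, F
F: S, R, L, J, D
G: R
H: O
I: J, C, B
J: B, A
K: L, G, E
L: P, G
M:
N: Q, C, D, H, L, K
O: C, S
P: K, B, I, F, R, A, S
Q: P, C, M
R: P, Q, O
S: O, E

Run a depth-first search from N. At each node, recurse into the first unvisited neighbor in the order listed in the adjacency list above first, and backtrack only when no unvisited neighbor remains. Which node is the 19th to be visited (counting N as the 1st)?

M

Visit N
N → Q
Q → P
P → K
K → L
L → G
G → R
R → O
O → C
C → B
C → H
O → S
S → E
E → F
F → J
J → A
F → D
P → I
Q → M

Visit order: N, Q, P, K, L, G, R, O, C, B, H, S, E, F, J, A, D, I, M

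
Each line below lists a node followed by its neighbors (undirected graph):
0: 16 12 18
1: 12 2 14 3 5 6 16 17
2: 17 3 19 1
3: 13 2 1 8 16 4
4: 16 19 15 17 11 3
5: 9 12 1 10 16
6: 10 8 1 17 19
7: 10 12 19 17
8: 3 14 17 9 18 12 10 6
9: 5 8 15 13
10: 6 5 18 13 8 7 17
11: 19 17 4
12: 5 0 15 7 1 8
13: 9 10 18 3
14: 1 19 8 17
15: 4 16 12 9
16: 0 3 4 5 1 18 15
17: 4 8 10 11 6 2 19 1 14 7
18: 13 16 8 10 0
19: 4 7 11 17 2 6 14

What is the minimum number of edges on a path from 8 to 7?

Level 0: 8
Level 1: 3, 6, 9, 10, 12, 14, 17, 18
Level 2: 0, 1, 2, 4, 5, 7, 11, 13, 15, 16, 19
7 first appears at level 2.

2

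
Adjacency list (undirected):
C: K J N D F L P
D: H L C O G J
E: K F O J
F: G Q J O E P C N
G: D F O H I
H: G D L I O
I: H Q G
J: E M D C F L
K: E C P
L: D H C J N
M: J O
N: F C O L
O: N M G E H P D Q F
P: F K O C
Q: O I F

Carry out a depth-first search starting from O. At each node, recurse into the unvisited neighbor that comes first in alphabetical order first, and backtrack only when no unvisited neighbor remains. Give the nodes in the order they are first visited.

Visit O
O → D
D → C
C → F
F → E
E → J
J → L
L → H
H → G
G → I
I → Q
L → N
J → M
E → K
K → P

O, D, C, F, E, J, L, H, G, I, Q, N, M, K, P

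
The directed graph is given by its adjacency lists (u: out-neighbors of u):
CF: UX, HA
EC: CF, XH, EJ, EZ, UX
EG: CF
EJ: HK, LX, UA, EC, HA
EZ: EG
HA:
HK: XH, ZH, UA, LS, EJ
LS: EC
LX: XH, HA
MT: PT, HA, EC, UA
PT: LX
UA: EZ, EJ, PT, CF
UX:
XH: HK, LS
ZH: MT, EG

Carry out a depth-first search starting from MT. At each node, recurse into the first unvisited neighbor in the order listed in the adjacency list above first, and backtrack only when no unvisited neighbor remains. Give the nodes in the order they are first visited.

MT -> PT -> LX -> XH -> HK -> ZH -> EG -> CF -> UX -> HA -> UA -> EZ -> EJ -> EC -> LS

Visit MT
MT → PT
PT → LX
LX → XH
XH → HK
HK → ZH
ZH → EG
EG → CF
CF → UX
CF → HA
HK → UA
UA → EZ
UA → EJ
EJ → EC
HK → LS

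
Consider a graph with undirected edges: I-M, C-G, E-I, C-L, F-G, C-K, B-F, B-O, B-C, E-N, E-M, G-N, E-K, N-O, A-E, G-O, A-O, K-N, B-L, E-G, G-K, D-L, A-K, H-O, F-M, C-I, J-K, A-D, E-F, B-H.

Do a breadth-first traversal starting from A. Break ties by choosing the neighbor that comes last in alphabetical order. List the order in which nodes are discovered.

Visit A; enqueue O, K, E, D → queue [O, K, E, D]
Visit O; enqueue N, H, G, B → queue [K, E, D, N, H, G, B]
Visit K; enqueue J, C → queue [E, D, N, H, G, B, J, C]
Visit E; enqueue M, I, F → queue [D, N, H, G, B, J, C, M, I, F]
Visit D; enqueue L → queue [N, H, G, B, J, C, M, I, F, L]
Visit N → queue [H, G, B, J, C, M, I, F, L]
Visit H → queue [G, B, J, C, M, I, F, L]
Visit G → queue [B, J, C, M, I, F, L]
Visit B → queue [J, C, M, I, F, L]
Visit J → queue [C, M, I, F, L]
Visit C → queue [M, I, F, L]
Visit M → queue [I, F, L]
Visit I → queue [F, L]
Visit F → queue [L]
Visit L → queue []

A O K E D N H G B J C M I F L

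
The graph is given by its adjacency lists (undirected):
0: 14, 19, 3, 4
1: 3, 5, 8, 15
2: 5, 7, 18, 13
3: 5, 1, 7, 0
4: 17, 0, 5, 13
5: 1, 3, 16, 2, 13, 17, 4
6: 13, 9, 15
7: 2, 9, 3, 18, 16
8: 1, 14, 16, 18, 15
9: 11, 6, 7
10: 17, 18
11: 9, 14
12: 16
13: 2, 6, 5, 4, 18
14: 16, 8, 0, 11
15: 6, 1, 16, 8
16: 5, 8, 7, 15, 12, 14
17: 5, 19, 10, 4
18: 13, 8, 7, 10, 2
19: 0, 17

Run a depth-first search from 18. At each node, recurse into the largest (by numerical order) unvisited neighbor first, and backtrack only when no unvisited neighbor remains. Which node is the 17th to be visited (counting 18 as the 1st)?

Visit 18
18 → 13
13 → 6
6 → 15
15 → 16
16 → 14
14 → 11
11 → 9
9 → 7
7 → 3
3 → 5
5 → 17
17 → 19
19 → 0
0 → 4
17 → 10
5 → 2
5 → 1
1 → 8
16 → 12

Visit order: 18, 13, 6, 15, 16, 14, 11, 9, 7, 3, 5, 17, 19, 0, 4, 10, 2, 1, 8, 12

2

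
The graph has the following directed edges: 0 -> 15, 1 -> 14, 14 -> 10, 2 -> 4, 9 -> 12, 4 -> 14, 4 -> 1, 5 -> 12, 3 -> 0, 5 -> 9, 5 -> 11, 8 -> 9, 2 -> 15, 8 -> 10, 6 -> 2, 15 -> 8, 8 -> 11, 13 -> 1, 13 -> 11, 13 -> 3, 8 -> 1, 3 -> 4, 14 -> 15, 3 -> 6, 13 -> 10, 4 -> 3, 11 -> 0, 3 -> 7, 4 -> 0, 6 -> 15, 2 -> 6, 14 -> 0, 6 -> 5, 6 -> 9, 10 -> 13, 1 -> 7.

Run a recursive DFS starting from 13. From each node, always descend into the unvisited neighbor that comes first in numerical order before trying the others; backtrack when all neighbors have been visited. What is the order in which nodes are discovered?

Visit 13
13 → 1
1 → 7
1 → 14
14 → 0
0 → 15
15 → 8
8 → 9
9 → 12
8 → 10
8 → 11
13 → 3
3 → 4
3 → 6
6 → 2
6 → 5

13, 1, 7, 14, 0, 15, 8, 9, 12, 10, 11, 3, 4, 6, 2, 5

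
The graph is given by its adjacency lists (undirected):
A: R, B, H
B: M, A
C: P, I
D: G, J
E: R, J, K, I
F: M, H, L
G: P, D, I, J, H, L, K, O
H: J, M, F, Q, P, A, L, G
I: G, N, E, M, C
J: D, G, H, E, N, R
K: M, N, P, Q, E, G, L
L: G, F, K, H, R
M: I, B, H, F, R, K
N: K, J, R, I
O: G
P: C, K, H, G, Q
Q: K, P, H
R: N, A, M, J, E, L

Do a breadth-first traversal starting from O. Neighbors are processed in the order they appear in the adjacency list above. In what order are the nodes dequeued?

O, G, P, D, I, J, H, L, K, C, Q, N, E, M, R, F, A, B

Visit O; enqueue G → queue [G]
Visit G; enqueue P, D, I, J, H, L, K → queue [P, D, I, J, H, L, K]
Visit P; enqueue C, Q → queue [D, I, J, H, L, K, C, Q]
Visit D → queue [I, J, H, L, K, C, Q]
Visit I; enqueue N, E, M → queue [J, H, L, K, C, Q, N, E, M]
Visit J; enqueue R → queue [H, L, K, C, Q, N, E, M, R]
Visit H; enqueue F, A → queue [L, K, C, Q, N, E, M, R, F, A]
Visit L → queue [K, C, Q, N, E, M, R, F, A]
Visit K → queue [C, Q, N, E, M, R, F, A]
Visit C → queue [Q, N, E, M, R, F, A]
Visit Q → queue [N, E, M, R, F, A]
Visit N → queue [E, M, R, F, A]
Visit E → queue [M, R, F, A]
Visit M; enqueue B → queue [R, F, A, B]
Visit R → queue [F, A, B]
Visit F → queue [A, B]
Visit A → queue [B]
Visit B → queue []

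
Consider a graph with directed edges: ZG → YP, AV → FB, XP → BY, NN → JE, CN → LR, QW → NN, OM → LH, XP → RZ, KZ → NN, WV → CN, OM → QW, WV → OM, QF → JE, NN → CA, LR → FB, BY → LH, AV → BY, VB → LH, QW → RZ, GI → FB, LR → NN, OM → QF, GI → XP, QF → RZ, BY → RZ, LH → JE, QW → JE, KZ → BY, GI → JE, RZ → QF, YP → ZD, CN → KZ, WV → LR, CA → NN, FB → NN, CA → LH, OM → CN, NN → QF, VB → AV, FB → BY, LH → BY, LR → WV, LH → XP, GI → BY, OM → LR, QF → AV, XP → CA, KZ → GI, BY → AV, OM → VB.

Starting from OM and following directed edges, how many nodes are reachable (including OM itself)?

BFS from OM visits: OM, VB, QW, QF, LR, LH, CN, AV, RZ, NN, JE, WV, FB, XP, BY, KZ, CA, GI
Reachable nodes: 18 of 21 total.

18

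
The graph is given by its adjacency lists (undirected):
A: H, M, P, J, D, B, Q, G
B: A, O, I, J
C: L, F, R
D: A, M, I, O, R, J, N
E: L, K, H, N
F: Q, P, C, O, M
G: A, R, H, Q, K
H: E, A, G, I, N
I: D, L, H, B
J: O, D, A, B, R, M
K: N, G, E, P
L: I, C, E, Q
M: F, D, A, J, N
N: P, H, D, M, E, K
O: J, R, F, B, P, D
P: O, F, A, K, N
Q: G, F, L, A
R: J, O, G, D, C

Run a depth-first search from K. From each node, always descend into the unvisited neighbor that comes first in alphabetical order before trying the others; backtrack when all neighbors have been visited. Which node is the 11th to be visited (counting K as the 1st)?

C

Visit K
K → E
E → H
H → A
A → B
B → I
I → D
D → J
J → M
M → F
F → C
C → L
L → Q
Q → G
G → R
R → O
O → P
P → N

Visit order: K, E, H, A, B, I, D, J, M, F, C, L, Q, G, R, O, P, N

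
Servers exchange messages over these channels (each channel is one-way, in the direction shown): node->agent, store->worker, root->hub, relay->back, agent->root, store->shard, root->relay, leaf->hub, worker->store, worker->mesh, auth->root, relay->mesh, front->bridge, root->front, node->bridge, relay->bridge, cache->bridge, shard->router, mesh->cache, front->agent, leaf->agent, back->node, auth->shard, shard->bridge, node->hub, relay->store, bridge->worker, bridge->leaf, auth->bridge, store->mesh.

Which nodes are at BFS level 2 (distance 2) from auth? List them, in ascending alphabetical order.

Level 0: auth
Level 1: bridge, root, shard
Level 2: front, hub, leaf, relay, router, worker
Level 3: agent, back, mesh, store
Level 4: cache, node

front, hub, leaf, relay, router, worker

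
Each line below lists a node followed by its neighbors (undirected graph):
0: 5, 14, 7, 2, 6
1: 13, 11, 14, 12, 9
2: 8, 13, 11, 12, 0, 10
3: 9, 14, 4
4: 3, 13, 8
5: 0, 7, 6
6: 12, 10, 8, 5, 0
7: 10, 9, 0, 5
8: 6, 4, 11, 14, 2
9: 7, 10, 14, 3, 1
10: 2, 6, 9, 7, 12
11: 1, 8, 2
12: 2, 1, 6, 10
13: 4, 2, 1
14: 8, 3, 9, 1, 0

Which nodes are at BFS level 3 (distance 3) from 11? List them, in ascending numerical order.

3, 5, 7

Level 0: 11
Level 1: 1, 2, 8
Level 2: 0, 4, 6, 9, 10, 12, 13, 14
Level 3: 3, 5, 7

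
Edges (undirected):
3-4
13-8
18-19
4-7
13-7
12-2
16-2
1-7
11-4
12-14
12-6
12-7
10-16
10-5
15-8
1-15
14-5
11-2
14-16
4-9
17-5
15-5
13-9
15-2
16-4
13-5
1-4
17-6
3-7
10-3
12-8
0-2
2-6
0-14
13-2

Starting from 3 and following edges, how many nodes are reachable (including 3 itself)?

BFS from 3 visits: 3, 4, 7, 10, 1, 9, 11, 16, 12, 13, 5, 15, 2, 14, 6, 8, 17, 0
Reachable nodes: 18 of 20 total.

18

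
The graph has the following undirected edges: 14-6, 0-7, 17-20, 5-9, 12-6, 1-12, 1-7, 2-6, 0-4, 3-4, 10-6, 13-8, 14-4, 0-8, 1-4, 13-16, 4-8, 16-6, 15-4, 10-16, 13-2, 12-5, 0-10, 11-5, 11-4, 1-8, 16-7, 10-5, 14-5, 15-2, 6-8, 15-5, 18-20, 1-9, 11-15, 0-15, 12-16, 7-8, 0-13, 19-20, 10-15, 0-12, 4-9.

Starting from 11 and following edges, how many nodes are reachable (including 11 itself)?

17

BFS from 11 visits: 11, 4, 5, 15, 0, 1, 3, 8, 9, 14, 10, 12, 2, 7, 13, 6, 16
Reachable nodes: 17 of 21 total.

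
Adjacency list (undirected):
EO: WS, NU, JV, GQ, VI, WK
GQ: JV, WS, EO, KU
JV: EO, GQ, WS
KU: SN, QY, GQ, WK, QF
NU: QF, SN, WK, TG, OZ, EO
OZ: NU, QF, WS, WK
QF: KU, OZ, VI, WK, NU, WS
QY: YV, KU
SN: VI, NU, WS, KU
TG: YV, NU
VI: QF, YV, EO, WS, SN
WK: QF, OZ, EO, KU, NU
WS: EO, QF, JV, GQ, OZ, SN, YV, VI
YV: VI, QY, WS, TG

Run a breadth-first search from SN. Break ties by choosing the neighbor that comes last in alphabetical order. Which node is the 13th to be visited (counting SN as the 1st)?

Visit SN; enqueue WS, VI, NU, KU → queue [WS, VI, NU, KU]
Visit WS; enqueue YV, QF, OZ, JV, GQ, EO → queue [VI, NU, KU, YV, QF, OZ, JV, GQ, EO]
Visit VI → queue [NU, KU, YV, QF, OZ, JV, GQ, EO]
Visit NU; enqueue WK, TG → queue [KU, YV, QF, OZ, JV, GQ, EO, WK, TG]
Visit KU; enqueue QY → queue [YV, QF, OZ, JV, GQ, EO, WK, TG, QY]
Visit YV → queue [QF, OZ, JV, GQ, EO, WK, TG, QY]
Visit QF → queue [OZ, JV, GQ, EO, WK, TG, QY]
Visit OZ → queue [JV, GQ, EO, WK, TG, QY]
Visit JV → queue [GQ, EO, WK, TG, QY]
Visit GQ → queue [EO, WK, TG, QY]
Visit EO → queue [WK, TG, QY]
Visit WK → queue [TG, QY]
Visit TG → queue [QY]
Visit QY → queue []

Visit order: SN, WS, VI, NU, KU, YV, QF, OZ, JV, GQ, EO, WK, TG, QY

TG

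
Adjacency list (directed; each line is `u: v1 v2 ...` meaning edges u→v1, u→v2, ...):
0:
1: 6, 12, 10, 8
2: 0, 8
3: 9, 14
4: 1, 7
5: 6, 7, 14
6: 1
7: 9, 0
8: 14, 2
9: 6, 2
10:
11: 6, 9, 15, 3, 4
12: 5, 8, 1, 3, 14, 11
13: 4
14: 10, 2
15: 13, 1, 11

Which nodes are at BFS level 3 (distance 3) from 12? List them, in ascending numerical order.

0, 13

Level 0: 12
Level 1: 1, 3, 5, 8, 11, 14
Level 2: 2, 4, 6, 7, 9, 10, 15
Level 3: 0, 13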